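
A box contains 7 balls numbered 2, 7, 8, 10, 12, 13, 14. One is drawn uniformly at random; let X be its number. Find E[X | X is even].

46/5

P(X is even) = 5/7.
Σ over the event: 2·1/7 + 8·1/7 + 10·1/7 + 12·1/7 + 14·1/7 = 46/7.
E[X | X is even] = (46/7) / (5/7) = 46/5.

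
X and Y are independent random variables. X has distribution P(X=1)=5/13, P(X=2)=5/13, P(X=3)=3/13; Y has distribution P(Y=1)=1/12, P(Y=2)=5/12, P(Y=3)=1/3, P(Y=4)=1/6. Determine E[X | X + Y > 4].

169/73

P(X + Y > 4) = 73/156.
Summing X·P(x,y) over outcomes with X + Y > 4 gives 13/12.
E[X | X + Y > 4] = (13/12) / (73/156) = 169/73.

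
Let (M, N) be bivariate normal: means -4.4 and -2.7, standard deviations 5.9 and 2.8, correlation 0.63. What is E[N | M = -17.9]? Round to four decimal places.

The regression of N on M has slope ρ·σ_N/σ_M and passes through (μ_M, μ_N).
E[N | M=-17.9] = -2.7 + (0.63)·(2.8/5.9)·(-17.9 − (-4.4)) = -2.7 + (0.298983)·(-13.5) = -6.7363.

-6.7363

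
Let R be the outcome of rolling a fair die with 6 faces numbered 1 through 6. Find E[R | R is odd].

Given R is odd, R is equally likely to be any of {1, 3, 5}.
E[R | R is odd] = (1 + 3 + 5) / 3 = 3.

3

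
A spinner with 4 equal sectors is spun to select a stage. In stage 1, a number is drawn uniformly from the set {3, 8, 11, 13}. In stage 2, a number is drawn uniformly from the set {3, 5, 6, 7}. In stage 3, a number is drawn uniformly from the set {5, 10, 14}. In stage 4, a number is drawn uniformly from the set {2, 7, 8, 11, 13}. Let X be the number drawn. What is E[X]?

E[X | stage 1] = (3+8+11+13)/4 = 35/4.
E[X | stage 2] = (3+5+6+7)/4 = 21/4.
E[X | stage 3] = (5+10+14)/3 = 29/3.
E[X | stage 4] = (2+7+8+11+13)/5 = 41/5.
By the law of total expectation,
E[X] = (1/4)·(35/4) + (1/4)·(21/4) + (1/4)·(29/3) + (1/4)·(41/5) = 239/30.

239/30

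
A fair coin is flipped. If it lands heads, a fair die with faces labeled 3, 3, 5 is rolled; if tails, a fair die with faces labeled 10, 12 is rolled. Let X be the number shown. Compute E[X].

22/3

E[X | heads] = (3+3+5)/3 = 11/3.
E[X | tails] = (10+12)/2 = 11.
By the law of total expectation,
E[X] = (1/2)·(11/3) + (1/2)·(11) = 22/3.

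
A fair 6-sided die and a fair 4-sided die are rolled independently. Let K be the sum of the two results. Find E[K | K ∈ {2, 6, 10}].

6

P(K ∈ {2, 6, 10}) = 1/4.
Σ over the event: 2·1/24 + 6·1/6 + 10·1/24 = 3/2.
E[K | K ∈ {2, 6, 10}] = (3/2) / (1/4) = 6.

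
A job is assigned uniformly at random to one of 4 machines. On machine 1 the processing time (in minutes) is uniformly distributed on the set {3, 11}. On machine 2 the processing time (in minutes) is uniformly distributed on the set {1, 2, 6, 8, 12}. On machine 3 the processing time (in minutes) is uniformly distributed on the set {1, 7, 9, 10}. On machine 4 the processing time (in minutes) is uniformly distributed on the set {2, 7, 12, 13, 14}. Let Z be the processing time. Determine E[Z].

E[Z | machine 1] = (3+11)/2 = 7.
E[Z | machine 2] = (1+2+6+8+12)/5 = 29/5.
E[Z | machine 3] = (1+7+9+10)/4 = 27/4.
E[Z | machine 4] = (2+7+12+13+14)/5 = 48/5.
By the law of total expectation,
E[Z] = (1/4)·(7) + (1/4)·(29/5) + (1/4)·(27/4) + (1/4)·(48/5) = 583/80.

583/80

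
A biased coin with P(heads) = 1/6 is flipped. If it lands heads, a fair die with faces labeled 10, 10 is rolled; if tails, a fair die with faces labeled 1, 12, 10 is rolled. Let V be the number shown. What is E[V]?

145/18

E[V | heads] = (10+10)/2 = 10.
E[V | tails] = (1+12+10)/3 = 23/3.
By the law of total expectation,
E[V] = (1/6)·(10) + (5/6)·(23/3) = 145/18.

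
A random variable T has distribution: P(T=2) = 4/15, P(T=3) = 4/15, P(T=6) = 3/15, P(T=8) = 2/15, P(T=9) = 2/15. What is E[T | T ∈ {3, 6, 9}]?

16/3

P(T ∈ {3, 6, 9}) = 3/5.
Σ over the event: 3·4/15 + 6·1/5 + 9·2/15 = 16/5.
E[T | T ∈ {3, 6, 9}] = (16/5) / (3/5) = 16/3.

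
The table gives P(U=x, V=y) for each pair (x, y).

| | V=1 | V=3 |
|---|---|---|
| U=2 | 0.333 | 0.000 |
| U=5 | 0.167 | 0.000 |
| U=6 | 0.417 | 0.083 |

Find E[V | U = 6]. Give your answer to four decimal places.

1.3320

P(U = 6) = 0.500.
Σ V·P over the event = 1·(0.417) + 3·(0.083) = 0.666.
E[V | U = 6] = (0.666) / (0.500) = 1.3320.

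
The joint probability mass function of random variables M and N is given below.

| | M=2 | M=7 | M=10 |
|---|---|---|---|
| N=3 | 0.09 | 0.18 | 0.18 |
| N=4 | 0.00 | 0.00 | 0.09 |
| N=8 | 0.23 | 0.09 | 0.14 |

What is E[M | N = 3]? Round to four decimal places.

7.2000

P(N = 3) = 0.45.
Σ M·P over the event = 2·(0.09) + 7·(0.18) + 10·(0.18) = 3.24.
E[M | N = 3] = (3.24) / (0.45) = 7.2000.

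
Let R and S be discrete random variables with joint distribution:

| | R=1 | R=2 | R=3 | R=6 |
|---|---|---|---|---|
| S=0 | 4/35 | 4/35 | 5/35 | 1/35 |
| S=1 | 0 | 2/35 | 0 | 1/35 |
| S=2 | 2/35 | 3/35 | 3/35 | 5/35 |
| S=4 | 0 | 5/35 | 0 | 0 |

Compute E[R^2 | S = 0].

101/14

P(S = 0) = 2/5.
Σ R^2·P over the event = 1·(4/35) + 4·(4/35) + 9·(5/35) + 36·(1/35) = 101/35.
E[R^2 | S = 0] = (101/35) / (2/5) = 101/14.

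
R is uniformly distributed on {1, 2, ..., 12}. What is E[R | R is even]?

7

Given R is even, R is equally likely to be any of {2, 4, 6, 8, 10, 12}.
E[R | R is even] = (2 + 4 + 6 + 8 + 10 + 12) / 6 = 7.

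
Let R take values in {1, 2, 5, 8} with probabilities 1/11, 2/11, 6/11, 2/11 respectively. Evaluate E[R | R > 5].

8

P(R > 5) = 2/11.
Σ over the event: 8·2/11 = 16/11.
E[R | R > 5] = (16/11) / (2/11) = 8.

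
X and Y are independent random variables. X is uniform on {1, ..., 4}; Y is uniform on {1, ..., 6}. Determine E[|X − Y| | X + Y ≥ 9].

2

Outcomes with X + Y ≥ 9: (3,6), (4,5), (4,6), each with probability 1/24.
E[|X − Y| | X + Y ≥ 9] = (3 + 1 + 2) / 3 = 2.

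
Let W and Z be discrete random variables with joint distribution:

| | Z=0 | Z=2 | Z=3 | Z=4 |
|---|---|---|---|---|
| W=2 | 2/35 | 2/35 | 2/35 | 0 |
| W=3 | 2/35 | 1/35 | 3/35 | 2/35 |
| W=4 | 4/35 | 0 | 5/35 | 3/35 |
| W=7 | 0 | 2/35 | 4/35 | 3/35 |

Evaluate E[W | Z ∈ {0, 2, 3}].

4

P(Z ∈ {0, 2, 3}) = 27/35.
Summing W·P(W=x,Z=y) over the conditioning event gives 108/35.
E[W | Z ∈ {0, 2, 3}] = (108/35) / (27/35) = 4.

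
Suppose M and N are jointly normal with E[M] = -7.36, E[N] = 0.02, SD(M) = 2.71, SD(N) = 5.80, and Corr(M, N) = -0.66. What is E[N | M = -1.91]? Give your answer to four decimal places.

-7.6784

For a bivariate normal, E[N | M=x] = μ_N + ρ·(σ_N/σ_M)·(x − μ_M).
E[N | M=-1.91] = 0.02 + (-0.66)·(5.80/2.71)·(-1.91 − (-7.36)) = 0.02 + (-1.41255)·(5.45) = -7.6784.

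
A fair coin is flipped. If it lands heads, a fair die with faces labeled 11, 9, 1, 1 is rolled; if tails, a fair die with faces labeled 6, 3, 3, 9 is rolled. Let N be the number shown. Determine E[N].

E[N | heads] = (11+9+1+1)/4 = 11/2.
E[N | tails] = (6+3+3+9)/4 = 21/4.
E[N] = (1/2)·(11/2) + (1/2)·(21/4) = 43/8.

43/8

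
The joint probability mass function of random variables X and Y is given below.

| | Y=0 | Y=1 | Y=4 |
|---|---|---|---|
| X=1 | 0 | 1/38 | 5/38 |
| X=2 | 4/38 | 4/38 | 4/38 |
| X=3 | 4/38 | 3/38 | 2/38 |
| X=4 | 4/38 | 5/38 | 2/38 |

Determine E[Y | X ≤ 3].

P(X ≤ 3) = 27/38.
Σ Y·P over the event = 1·(1/38) + 4·(5/38) + 0·(4/38) + 1·(4/38) + 4·(4/38) + 0·(4/38) + 1·(3/38) + 4·(2/38) = 26/19.
E[Y | X ≤ 3] = (26/19) / (27/38) = 52/27.

52/27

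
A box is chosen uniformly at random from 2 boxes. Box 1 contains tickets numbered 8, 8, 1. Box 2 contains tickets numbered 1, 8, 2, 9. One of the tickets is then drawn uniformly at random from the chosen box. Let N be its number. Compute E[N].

16/3

E[N | box 1] = (8+8+1)/3 = 17/3.
E[N | box 2] = (1+8+2+9)/4 = 5.
By the law of total expectation,
E[N] = (1/2)·(17/3) + (1/2)·(5) = 16/3.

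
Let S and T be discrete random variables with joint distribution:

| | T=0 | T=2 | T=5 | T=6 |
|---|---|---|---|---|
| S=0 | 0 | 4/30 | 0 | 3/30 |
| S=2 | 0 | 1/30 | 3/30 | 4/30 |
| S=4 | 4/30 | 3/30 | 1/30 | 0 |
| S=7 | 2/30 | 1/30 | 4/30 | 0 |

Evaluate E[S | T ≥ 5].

46/15

P(T ≥ 5) = 1/2.
Σ S·P over the event = 0·(3/30) + 2·(3/30) + 2·(4/30) + 4·(1/30) + 7·(4/30) = 23/15.
E[S | T ≥ 5] = (23/15) / (1/2) = 46/15.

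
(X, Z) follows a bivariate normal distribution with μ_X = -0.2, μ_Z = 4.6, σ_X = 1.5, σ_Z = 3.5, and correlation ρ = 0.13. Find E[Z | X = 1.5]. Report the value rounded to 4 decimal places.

5.1157

E[Z | X=x] = μ_Z + ρ(σ_Z/σ_X)(x − μ_X) for jointly normal variables.
E[Z | X=1.5] = 4.6 + (0.13)·(3.5/1.5)·(1.5 − (-0.2)) = 4.6 + (0.30333)·(1.7) = 5.1157.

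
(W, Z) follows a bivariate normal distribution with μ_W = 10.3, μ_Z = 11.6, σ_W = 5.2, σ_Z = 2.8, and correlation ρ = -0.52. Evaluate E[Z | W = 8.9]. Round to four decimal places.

11.9920

For a bivariate normal, E[Z | W=x] = μ_Z + ρ·(σ_Z/σ_W)·(x − μ_W).
E[Z | W=8.9] = 11.6 + (-0.52)·(2.8/5.2)·(8.9 − (10.3)) = 11.6 + (-0.28)·(-1.4) = 11.9920.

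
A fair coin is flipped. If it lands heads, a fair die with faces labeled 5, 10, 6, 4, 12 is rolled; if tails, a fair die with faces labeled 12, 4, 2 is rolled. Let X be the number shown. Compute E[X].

67/10

E[X | heads] = (5+10+6+4+12)/5 = 37/5.
E[X | tails] = (12+4+2)/3 = 6.
E[X] = (1/2)·(37/5) + (1/2)·(6) = 67/10.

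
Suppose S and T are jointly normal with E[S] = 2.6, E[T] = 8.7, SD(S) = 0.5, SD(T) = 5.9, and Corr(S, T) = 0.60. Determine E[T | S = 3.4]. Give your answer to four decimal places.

The regression of T on S has slope ρ·σ_T/σ_S and passes through (μ_S, μ_T).
E[T | S=3.4] = 8.7 + (0.60)·(5.9/0.5)·(3.4 − (2.6)) = 8.7 + (7.08)·(0.8) = 14.3640.

14.3640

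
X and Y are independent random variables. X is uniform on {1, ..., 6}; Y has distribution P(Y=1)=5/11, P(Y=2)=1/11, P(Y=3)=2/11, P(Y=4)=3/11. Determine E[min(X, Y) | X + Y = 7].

2

P(X + Y = 7) = 1/6.
Summing min(X,Y)·P(x,y) over outcomes with X + Y = 7 gives 1/3.
E[min(X, Y) | X + Y = 7] = (1/3) / (1/6) = 2.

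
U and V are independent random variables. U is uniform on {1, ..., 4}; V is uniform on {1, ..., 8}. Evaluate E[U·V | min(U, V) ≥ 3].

P(min(U, V) ≥ 3) = 3/8.
Summing UV·P(x,y) over outcomes with min(U, V) ≥ 3 gives 231/32.
E[U·V | min(U, V) ≥ 3] = (231/32) / (3/8) = 77/4.

77/4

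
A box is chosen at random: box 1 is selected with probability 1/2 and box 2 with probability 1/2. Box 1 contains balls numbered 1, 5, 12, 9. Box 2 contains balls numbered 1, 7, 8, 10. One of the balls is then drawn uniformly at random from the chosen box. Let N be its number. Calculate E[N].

E[N | box 1] = (1+5+12+9)/4 = 27/4.
E[N | box 2] = (1+7+8+10)/4 = 13/2.
E[N] = (1/2)·(27/4) + (1/2)·(13/2) = 53/8.

53/8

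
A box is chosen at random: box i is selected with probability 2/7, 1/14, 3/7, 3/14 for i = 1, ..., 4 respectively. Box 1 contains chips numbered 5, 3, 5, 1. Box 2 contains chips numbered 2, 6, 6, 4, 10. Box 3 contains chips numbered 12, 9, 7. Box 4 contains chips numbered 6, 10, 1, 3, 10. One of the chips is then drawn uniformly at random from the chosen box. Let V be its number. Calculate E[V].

E[V | box 1] = (5+3+5+1)/4 = 7/2.
E[V | box 2] = (2+6+6+4+10)/5 = 28/5.
E[V | box 3] = (12+9+7)/3 = 28/3.
E[V | box 4] = (6+10+1+3+10)/5 = 6.
By the law of total expectation,
E[V] = (2/7)·(7/2) + (1/14)·(28/5) + (3/7)·(28/3) + (3/14)·(6) = 234/35.

234/35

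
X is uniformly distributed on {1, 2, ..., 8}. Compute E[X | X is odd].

Given X is odd, X is equally likely to be any of {1, 3, 5, 7}.
E[X | X is odd] = (1 + 3 + 5 + 7) / 4 = 4.

4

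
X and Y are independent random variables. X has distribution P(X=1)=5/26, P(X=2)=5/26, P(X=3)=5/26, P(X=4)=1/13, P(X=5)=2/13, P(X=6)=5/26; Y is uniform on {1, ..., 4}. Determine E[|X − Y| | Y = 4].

P(Y = 4) = 1/4.
Summing |X−Y|·P(x,y) over outcomes with Y = 4 gives 11/26.
E[|X − Y| | Y = 4] = (11/26) / (1/4) = 22/13.

22/13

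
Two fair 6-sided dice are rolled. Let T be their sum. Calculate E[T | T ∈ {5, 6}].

50/9

P(T ∈ {5, 6}) = 1/4.
Σ over the event: 5·1/9 + 6·5/36 = 25/18.
E[T | T ∈ {5, 6}] = (25/18) / (1/4) = 50/9.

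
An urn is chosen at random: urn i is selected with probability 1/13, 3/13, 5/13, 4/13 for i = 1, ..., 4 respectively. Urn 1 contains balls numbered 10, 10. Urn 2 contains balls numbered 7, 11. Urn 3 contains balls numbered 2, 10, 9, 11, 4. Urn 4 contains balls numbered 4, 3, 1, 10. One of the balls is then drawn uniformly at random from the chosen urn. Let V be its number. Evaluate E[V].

7

E[V | urn 1] = (10+10)/2 = 10.
E[V | urn 2] = (7+11)/2 = 9.
E[V | urn 3] = (2+10+9+11+4)/5 = 36/5.
E[V | urn 4] = (4+3+1+10)/4 = 9/2.
E[V] = (1/13)·(10) + (3/13)·(9) + (5/13)·(36/5) + (4/13)·(9/2) = 7.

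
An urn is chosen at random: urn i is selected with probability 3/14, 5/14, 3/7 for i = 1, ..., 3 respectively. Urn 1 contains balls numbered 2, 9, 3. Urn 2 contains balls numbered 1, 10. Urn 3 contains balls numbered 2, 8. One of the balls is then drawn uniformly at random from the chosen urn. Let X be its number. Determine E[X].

E[X | urn 1] = (2+9+3)/3 = 14/3.
E[X | urn 2] = (1+10)/2 = 11/2.
E[X | urn 3] = (2+8)/2 = 5.
E[X] = (3/14)·(14/3) + (5/14)·(11/2) + (3/7)·(5) = 143/28.

143/28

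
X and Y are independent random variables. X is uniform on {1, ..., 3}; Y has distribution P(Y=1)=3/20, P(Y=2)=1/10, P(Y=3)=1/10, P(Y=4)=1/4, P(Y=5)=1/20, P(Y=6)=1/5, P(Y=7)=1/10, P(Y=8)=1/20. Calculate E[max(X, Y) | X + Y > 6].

6

P(X + Y > 6) = 7/15.
Summing max(X,Y)·P(x,y) over outcomes with X + Y > 6 gives 14/5.
E[max(X, Y) | X + Y > 6] = (14/5) / (7/15) = 6.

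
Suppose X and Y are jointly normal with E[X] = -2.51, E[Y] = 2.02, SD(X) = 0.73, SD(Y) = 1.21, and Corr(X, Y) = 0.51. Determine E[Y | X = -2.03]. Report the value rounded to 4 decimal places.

The regression of Y on X has slope ρ·σ_Y/σ_X and passes through (μ_X, μ_Y).
E[Y | X=-2.03] = 2.02 + (0.51)·(1.21/0.73)·(-2.03 − (-2.51)) = 2.02 + (0.84534)·(0.48) = 2.4258.

2.4258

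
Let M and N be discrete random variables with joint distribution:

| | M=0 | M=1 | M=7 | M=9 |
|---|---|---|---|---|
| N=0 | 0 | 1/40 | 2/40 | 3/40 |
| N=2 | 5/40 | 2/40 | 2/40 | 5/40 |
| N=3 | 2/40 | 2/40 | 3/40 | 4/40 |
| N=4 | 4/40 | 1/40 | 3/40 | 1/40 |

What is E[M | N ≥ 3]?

9/2

P(N ≥ 3) = 1/2.
Σ M·P over the event = 0·(2/40) + 0·(4/40) + 1·(2/40) + 1·(1/40) + 7·(3/40) + 7·(3/40) + 9·(4/40) + 9·(1/40) = 9/4.
E[M | N ≥ 3] = (9/4) / (1/2) = 9/2.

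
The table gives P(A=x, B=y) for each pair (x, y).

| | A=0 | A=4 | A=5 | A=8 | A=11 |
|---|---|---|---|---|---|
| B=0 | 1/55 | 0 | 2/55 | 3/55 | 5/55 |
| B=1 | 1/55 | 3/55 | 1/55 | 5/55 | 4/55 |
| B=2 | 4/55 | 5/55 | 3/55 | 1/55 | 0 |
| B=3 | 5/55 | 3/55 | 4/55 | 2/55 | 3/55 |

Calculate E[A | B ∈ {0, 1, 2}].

233/38

P(B ∈ {0, 1, 2}) = 38/55.
Summing A·P(A=x,B=y) over the conditioning event gives 233/55.
E[A | B ∈ {0, 1, 2}] = (233/55) / (38/55) = 233/38.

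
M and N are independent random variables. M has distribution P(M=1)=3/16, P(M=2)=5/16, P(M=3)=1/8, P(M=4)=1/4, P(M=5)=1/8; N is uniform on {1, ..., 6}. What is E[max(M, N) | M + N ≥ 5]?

P(M + N ≥ 5) = 25/32.
Summing max(M,N)·P(x,y) over outcomes with M + N ≥ 5 gives 347/96.
E[max(M, N) | M + N ≥ 5] = (347/96) / (25/32) = 347/75.

347/75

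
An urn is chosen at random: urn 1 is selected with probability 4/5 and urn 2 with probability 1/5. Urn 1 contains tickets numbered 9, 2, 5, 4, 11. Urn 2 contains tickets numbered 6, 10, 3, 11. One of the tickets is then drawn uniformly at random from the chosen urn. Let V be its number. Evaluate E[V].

323/50

E[V | urn 1] = (9+2+5+4+11)/5 = 31/5.
E[V | urn 2] = (6+10+3+11)/4 = 15/2.
E[V] = (4/5)·(31/5) + (1/5)·(15/2) = 323/50.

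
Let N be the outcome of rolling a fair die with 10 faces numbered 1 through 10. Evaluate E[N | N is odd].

Given N is odd, N is equally likely to be any of {1, 3, 5, 7, 9}.
E[N | N is odd] = (1 + 3 + 5 + 7 + 9) / 5 = 5.

5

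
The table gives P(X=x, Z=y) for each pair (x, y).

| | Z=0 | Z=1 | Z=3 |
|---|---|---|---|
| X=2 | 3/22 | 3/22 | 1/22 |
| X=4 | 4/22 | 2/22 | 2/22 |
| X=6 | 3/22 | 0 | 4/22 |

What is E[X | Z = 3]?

34/7

P(Z = 3) = 7/22.
Σ X·P over the event = 2·(1/22) + 4·(2/22) + 6·(4/22) = 17/11.
E[X | Z = 3] = (17/11) / (7/22) = 34/7.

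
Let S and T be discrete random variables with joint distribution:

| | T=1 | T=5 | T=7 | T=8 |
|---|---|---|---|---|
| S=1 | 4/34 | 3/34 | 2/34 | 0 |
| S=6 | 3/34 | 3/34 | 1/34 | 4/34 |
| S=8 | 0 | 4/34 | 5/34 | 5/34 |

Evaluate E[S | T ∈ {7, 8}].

112/17

P(T ∈ {7, 8}) = 1/2.
Σ S·P over the event = 1·(2/34) + 6·(1/34) + 6·(4/34) + 8·(5/34) + 8·(5/34) = 56/17.
E[S | T ∈ {7, 8}] = (56/17) / (1/2) = 112/17.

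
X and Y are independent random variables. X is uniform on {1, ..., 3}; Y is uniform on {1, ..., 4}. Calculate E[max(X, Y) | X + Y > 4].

Outcomes with X + Y > 4: (1,4), (2,3), (2,4), (3,2), (3,3), (3,4), each with probability 1/12.
E[max(X, Y) | X + Y > 4] = (4 + 3 + 4 + 3 + 3 + 4) / 6 = 7/2.

7/2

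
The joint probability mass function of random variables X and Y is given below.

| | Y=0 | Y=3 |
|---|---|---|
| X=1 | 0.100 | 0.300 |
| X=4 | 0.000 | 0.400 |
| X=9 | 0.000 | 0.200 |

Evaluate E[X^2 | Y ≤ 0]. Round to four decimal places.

P(Y ≤ 0) = 0.100.
Summing X^2·P(X=x,Y=y) over the conditioning event gives 0.100.
E[X^2 | Y ≤ 0] = (0.100) / (0.100) = 1.0000.

1.0000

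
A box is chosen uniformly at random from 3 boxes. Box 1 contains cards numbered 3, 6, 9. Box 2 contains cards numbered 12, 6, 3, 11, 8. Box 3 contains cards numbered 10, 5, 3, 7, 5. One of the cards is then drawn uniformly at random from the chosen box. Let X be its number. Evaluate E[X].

20/3

E[X | box 1] = (3+6+9)/3 = 6.
E[X | box 2] = (12+6+3+11+8)/5 = 8.
E[X | box 3] = (10+5+3+7+5)/5 = 6.
E[X] = (1/3)·(6) + (1/3)·(8) + (1/3)·(6) = 20/3.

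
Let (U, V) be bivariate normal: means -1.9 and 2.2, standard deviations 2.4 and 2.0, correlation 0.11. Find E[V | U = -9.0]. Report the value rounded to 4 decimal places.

E[V | U=x] = μ_V + ρ(σ_V/σ_U)(x − μ_U) for jointly normal variables.
E[V | U=-9.0] = 2.2 + (0.11)·(2.0/2.4)·(-9.0 − (-1.9)) = 2.2 + (0.091667)·(-7.1) = 1.5492.

1.5492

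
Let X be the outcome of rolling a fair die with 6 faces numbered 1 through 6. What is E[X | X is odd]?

3

Given X is odd, X is equally likely to be any of {1, 3, 5}.
E[X | X is odd] = (1 + 3 + 5) / 3 = 3.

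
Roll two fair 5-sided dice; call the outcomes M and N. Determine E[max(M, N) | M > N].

4

Outcomes with M > N: (2,1), (3,1), (3,2), (4,1), (4,2), (4,3), (5,1), (5,2), (5,3), (5,4), each with probability 1/25.
E[max(M, N) | M > N] = (2 + 3 + 3 + 4 + 4 + 4 + 5 + 5 + 5 + 5) / 10 = 4.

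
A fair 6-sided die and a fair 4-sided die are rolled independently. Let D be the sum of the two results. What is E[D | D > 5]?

52/7

P(D > 5) = 7/12.
Σ over the event: 6·1/6 + 7·1/6 + 8·1/8 + 9·1/12 + 10·1/24 = 13/3.
E[D | D > 5] = (13/3) / (7/12) = 52/7.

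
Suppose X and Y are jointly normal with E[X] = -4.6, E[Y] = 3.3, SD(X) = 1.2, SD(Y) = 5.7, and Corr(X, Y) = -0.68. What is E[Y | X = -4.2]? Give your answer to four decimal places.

2.0080

For a bivariate normal, E[Y | X=x] = μ_Y + ρ·(σ_Y/σ_X)·(x − μ_X).
E[Y | X=-4.2] = 3.3 + (-0.68)·(5.7/1.2)·(-4.2 − (-4.6)) = 3.3 + (-3.23)·(0.4) = 2.0080.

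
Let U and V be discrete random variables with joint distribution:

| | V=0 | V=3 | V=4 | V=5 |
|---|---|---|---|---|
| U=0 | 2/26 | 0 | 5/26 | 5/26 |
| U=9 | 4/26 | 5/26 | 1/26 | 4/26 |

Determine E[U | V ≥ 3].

P(V ≥ 3) = 10/13.
Summing U·P(U=x,V=y) over the conditioning event gives 45/13.
E[U | V ≥ 3] = (45/13) / (10/13) = 9/2.

9/2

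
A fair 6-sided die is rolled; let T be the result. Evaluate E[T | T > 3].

5

Given T > 3, T is equally likely to be any of {4, 5, 6}.
E[T | T > 3] = (4 + 5 + 6) / 3 = 5.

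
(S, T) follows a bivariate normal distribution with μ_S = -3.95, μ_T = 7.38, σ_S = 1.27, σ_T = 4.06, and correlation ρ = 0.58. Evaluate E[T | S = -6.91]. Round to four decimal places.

E[T | S=x] = μ_T + ρ(σ_T/σ_S)(x − μ_S) for jointly normal variables.
E[T | S=-6.91] = 7.38 + (0.58)·(4.06/1.27)·(-6.91 − (-3.95)) = 7.38 + (1.8542)·(-2.96) = 1.8916.

1.8916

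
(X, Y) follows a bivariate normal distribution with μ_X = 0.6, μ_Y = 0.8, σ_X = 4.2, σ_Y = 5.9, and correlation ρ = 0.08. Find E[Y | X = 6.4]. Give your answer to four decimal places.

1.4518

E[Y | X=x] = μ_Y + ρ(σ_Y/σ_X)(x − μ_X) for jointly normal variables.
E[Y | X=6.4] = 0.8 + (0.08)·(5.9/4.2)·(6.4 − (0.6)) = 0.8 + (0.11238)·(5.8) = 1.4518.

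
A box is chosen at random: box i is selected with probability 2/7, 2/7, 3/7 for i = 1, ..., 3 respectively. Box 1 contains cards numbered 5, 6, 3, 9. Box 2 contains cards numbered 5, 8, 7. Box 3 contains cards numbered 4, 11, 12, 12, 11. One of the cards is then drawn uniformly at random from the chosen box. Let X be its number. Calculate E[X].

47/6

E[X | box 1] = (5+6+3+9)/4 = 23/4.
E[X | box 2] = (5+8+7)/3 = 20/3.
E[X | box 3] = (4+11+12+12+11)/5 = 10.
E[X] = (2/7)·(23/4) + (2/7)·(20/3) + (3/7)·(10) = 47/6.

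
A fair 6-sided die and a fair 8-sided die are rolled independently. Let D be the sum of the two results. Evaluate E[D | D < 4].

P(D < 4) = 1/16.
Σ over the event: 2·1/48 + 3·1/24 = 1/6.
E[D | D < 4] = (1/6) / (1/16) = 8/3.

8/3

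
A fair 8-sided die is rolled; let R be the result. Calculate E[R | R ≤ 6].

Given R ≤ 6, R is equally likely to be any of {1, 2, 3, 4, 5, 6}.
E[R | R ≤ 6] = (1 + 2 + 3 + 4 + 5 + 6) / 6 = 7/2.

7/2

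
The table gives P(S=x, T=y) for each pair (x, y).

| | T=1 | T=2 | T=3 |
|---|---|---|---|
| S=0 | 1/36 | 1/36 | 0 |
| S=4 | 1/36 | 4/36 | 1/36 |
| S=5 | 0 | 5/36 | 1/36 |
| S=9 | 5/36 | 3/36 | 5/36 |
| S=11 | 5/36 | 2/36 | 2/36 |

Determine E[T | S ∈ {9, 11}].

P(S ∈ {9, 11}) = 11/18.
Σ T·P over the event = 1·(5/36) + 2·(3/36) + 3·(5/36) + 1·(5/36) + 2·(2/36) + 3·(2/36) = 41/36.
E[T | S ∈ {9, 11}] = (41/36) / (11/18) = 41/22.

41/22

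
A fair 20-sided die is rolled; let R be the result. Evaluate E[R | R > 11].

Given R > 11, R is equally likely to be any of {12, 13, 14, 15, 16, 17, 18, 19, 20}.
E[R | R > 11] = (12 + 13 + 14 + 15 + 16 + 17 + 18 + 19 + 20) / 9 = 16.

16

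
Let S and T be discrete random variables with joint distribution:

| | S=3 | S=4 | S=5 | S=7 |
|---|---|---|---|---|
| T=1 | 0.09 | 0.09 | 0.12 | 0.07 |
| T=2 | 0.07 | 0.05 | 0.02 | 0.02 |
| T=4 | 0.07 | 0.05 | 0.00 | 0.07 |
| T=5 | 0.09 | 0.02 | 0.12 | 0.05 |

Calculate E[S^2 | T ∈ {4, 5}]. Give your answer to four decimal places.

P(T ∈ {4, 5}) = 0.47.
Σ S^2·P over the event = 9·(0.07) + 9·(0.09) + 16·(0.05) + 16·(0.02) + 25·(0.12) + 49·(0.07) + 49·(0.05) = 11.44.
E[S^2 | T ∈ {4, 5}] = (11.44) / (0.47) = 24.3404.

24.3404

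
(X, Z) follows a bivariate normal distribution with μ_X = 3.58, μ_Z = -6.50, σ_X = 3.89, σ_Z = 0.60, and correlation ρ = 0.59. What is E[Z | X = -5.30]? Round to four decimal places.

E[Z | X=x] = μ_Z + ρ(σ_Z/σ_X)(x − μ_X) for jointly normal variables.
E[Z | X=-5.30] = -6.50 + (0.59)·(0.60/3.89)·(-5.30 − (3.58)) = -6.50 + (0.091003)·(-8.88) = -7.3081.

-7.3081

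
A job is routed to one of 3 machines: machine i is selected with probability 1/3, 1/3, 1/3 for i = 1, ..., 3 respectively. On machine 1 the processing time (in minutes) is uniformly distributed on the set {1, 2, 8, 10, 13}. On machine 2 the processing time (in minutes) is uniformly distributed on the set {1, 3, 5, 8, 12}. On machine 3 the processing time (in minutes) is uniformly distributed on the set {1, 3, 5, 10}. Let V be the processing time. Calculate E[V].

E[V | machine 1] = (1+2+8+10+13)/5 = 34/5.
E[V | machine 2] = (1+3+5+8+12)/5 = 29/5.
E[V | machine 3] = (1+3+5+10)/4 = 19/4.
E[V] = (1/3)·(34/5) + (1/3)·(29/5) + (1/3)·(19/4) = 347/60.

347/60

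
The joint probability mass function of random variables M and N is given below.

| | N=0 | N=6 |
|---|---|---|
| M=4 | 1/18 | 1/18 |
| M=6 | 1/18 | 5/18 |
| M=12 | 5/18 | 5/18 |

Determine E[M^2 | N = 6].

916/11

P(N = 6) = 11/18.
Σ M^2·P over the event = 16·(1/18) + 36·(5/18) + 144·(5/18) = 458/9.
E[M^2 | N = 6] = (458/9) / (11/18) = 916/11.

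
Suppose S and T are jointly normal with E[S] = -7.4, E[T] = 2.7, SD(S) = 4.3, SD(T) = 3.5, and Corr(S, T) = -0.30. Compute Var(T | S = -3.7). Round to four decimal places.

For a bivariate normal, Var(T | S=x) = σ_T²(1 − ρ²).
Var(T | S=-3.7) = (3.5)²·(1 − (-0.30)²) = 12.25·0.91 = 11.1475.

11.1475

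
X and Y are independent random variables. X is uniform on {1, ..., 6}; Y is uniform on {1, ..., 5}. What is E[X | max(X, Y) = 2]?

Outcomes with max(X, Y) = 2: (1,2), (2,1), (2,2), each with probability 1/30.
E[X | max(X, Y) = 2] = (1 + 2 + 2) / 3 = 5/3.

5/3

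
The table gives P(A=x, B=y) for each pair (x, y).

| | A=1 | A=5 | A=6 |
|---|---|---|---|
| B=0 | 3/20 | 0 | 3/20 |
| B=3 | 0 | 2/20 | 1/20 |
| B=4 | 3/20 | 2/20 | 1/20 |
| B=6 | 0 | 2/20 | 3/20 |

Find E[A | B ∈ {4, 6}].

P(B ∈ {4, 6}) = 11/20.
Σ A·P over the event = 1·(3/20) + 5·(2/20) + 5·(2/20) + 6·(1/20) + 6·(3/20) = 47/20.
E[A | B ∈ {4, 6}] = (47/20) / (11/20) = 47/11.

47/11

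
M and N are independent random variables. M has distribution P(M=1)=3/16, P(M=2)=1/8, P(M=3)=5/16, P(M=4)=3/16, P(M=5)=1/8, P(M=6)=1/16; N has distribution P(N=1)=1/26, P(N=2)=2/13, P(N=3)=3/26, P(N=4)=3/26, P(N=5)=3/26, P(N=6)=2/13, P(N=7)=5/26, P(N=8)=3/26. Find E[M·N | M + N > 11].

P(M + N > 11) = 37/416.
Summing MN·P(x,y) over outcomes with M + N > 11 gives 43/13.
E[M·N | M + N > 11] = (43/13) / (37/416) = 1376/37.

1376/37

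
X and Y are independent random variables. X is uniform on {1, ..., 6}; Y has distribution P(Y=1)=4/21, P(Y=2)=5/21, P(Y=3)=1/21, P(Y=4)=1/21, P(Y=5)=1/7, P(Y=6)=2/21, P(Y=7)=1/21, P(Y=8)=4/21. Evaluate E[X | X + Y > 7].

P(X + Y > 7) = 31/63.
Summing X·P(x,y) over outcomes with X + Y > 7 gives 85/42.
E[X | X + Y > 7] = (85/42) / (31/63) = 255/62.

255/62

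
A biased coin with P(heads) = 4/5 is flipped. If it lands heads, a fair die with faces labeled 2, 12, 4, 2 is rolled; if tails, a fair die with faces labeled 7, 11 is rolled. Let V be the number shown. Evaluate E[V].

E[V | heads] = (2+12+4+2)/4 = 5.
E[V | tails] = (7+11)/2 = 9.
E[V] = (4/5)·(5) + (1/5)·(9) = 29/5.

29/5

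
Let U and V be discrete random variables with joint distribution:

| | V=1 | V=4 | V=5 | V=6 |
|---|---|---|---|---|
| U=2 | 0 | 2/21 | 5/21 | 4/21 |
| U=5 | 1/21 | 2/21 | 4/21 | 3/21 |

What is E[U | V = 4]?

P(V = 4) = 4/21.
Σ U·P over the event = 2·(2/21) + 5·(2/21) = 2/3.
E[U | V = 4] = (2/3) / (4/21) = 7/2.

7/2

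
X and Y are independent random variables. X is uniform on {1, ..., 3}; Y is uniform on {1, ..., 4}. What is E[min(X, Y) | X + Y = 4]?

Outcomes with X + Y = 4: (1,3), (2,2), (3,1), each with probability 1/12.
E[min(X, Y) | X + Y = 4] = (1 + 2 + 1) / 3 = 4/3.

4/3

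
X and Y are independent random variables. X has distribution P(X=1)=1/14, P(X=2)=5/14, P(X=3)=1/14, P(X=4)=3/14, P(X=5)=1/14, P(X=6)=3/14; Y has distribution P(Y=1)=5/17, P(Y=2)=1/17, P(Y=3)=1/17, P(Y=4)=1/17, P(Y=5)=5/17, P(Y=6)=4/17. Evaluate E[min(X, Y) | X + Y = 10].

17/4

P(X + Y = 10) = 10/119.
Summing min(X,Y)·P(x,y) over outcomes with X + Y = 10 gives 5/14.
E[min(X, Y) | X + Y = 10] = (5/14) / (10/119) = 17/4.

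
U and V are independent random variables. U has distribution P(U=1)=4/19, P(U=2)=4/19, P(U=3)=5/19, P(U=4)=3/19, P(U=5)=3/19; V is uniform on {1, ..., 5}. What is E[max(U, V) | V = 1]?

54/19

P(V = 1) = 1/5.
Summing max(U,V)·P(x,y) over outcomes with V = 1 gives 54/95.
E[max(U, V) | V = 1] = (54/95) / (1/5) = 54/19.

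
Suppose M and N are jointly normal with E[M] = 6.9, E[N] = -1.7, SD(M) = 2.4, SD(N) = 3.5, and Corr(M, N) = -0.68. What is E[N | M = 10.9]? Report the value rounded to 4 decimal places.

-5.6667

For a bivariate normal, E[N | M=x] = μ_N + ρ·(σ_N/σ_M)·(x − μ_M).
E[N | M=10.9] = -1.7 + (-0.68)·(3.5/2.4)·(10.9 − (6.9)) = -1.7 + (-0.99167)·(4) = -5.6667.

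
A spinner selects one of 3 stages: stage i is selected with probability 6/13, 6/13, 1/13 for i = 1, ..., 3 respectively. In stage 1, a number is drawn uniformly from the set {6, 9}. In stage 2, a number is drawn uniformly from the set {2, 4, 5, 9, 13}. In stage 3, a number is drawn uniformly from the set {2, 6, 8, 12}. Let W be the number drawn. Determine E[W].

458/65

E[W | stage 1] = (6+9)/2 = 15/2.
E[W | stage 2] = (2+4+5+9+13)/5 = 33/5.
E[W | stage 3] = (2+6+8+12)/4 = 7.
E[W] = (6/13)·(15/2) + (6/13)·(33/5) + (1/13)·(7) = 458/65.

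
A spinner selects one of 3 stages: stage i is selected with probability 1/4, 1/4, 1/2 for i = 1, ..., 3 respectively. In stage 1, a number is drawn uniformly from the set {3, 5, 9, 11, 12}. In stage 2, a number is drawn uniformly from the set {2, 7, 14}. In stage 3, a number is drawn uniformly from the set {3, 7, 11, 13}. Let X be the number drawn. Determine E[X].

E[X | stage 1] = (3+5+9+11+12)/5 = 8.
E[X | stage 2] = (2+7+14)/3 = 23/3.
E[X | stage 3] = (3+7+11+13)/4 = 17/2.
By the law of total expectation,
E[X] = (1/4)·(8) + (1/4)·(23/3) + (1/2)·(17/2) = 49/6.

49/6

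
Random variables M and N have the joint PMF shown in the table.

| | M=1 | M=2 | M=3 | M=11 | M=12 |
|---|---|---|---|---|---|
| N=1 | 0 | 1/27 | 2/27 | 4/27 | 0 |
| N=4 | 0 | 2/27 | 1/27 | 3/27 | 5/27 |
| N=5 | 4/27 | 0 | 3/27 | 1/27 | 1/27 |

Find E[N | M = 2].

3

P(M = 2) = 1/9.
Σ N·P over the event = 1·(1/27) + 4·(2/27) = 1/3.
E[N | M = 2] = (1/3) / (1/9) = 3.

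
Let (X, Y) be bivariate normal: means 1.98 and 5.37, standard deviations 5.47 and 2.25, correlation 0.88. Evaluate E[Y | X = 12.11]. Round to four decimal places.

9.0368

For a bivariate normal, E[Y | X=x] = μ_Y + ρ·(σ_Y/σ_X)·(x − μ_X).
E[Y | X=12.11] = 5.37 + (0.88)·(2.25/5.47)·(12.11 − (1.98)) = 5.37 + (0.36197)·(10.13) = 9.0368.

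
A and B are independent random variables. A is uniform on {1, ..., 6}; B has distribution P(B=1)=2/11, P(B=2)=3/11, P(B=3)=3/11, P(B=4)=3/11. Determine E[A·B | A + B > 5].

257/20

P(A + B > 5) = 20/33.
Summing AB·P(x,y) over outcomes with A + B > 5 gives 257/33.
E[A·B | A + B > 5] = (257/33) / (20/33) = 257/20.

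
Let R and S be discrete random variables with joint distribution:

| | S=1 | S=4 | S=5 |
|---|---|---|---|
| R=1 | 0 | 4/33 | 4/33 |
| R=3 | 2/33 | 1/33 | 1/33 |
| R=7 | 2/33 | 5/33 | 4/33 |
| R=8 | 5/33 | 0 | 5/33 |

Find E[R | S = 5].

75/14

P(S = 5) = 14/33.
Summing R·P(R=x,S=y) over the conditioning event gives 25/11.
E[R | S = 5] = (25/11) / (14/33) = 75/14.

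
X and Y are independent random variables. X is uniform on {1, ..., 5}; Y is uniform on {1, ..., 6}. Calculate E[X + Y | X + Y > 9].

31/3

P(X + Y > 9) = 1/10.
Summing (X+Y)·P(x,y) over outcomes with X + Y > 9 gives 31/30.
E[X + Y | X + Y > 9] = (31/30) / (1/10) = 31/3.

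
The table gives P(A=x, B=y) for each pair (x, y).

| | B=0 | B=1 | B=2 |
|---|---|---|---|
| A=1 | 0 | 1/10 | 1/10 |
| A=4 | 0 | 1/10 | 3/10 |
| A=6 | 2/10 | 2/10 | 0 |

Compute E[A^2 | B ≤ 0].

P(B ≤ 0) = 1/5.
Σ A^2·P over the event = 36·(2/10) = 36/5.
E[A^2 | B ≤ 0] = (36/5) / (1/5) = 36.

36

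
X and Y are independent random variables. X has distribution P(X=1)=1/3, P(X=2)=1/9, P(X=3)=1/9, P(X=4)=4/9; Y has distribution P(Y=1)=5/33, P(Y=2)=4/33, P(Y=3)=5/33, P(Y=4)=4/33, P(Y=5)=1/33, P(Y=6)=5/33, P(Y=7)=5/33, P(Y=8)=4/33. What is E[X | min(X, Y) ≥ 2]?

P(min(X, Y) ≥ 2) = 56/99.
Summing X·P(x,y) over outcomes with min(X, Y) ≥ 2 gives 196/99.
E[X | min(X, Y) ≥ 2] = (196/99) / (56/99) = 7/2.

7/2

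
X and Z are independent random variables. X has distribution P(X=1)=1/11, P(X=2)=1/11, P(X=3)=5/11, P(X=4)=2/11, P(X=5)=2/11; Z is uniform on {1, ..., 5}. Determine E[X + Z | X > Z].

144/25

P(X > Z) = 5/11.
Summing (X+Z)·P(x,y) over outcomes with X > Z gives 144/55.
E[X + Z | X > Z] = (144/55) / (5/11) = 144/25.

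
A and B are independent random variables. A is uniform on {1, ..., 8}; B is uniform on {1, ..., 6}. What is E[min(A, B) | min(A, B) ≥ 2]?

P(min(A, B) ≥ 2) = 35/48.
Summing min(A,B)·P(x,y) over outcomes with min(A, B) ≥ 2 gives 5/2.
E[min(A, B) | min(A, B) ≥ 2] = (5/2) / (35/48) = 24/7.

24/7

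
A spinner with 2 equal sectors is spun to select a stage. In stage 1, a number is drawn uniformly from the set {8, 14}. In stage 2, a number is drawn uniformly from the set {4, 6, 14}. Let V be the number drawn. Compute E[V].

E[V | stage 1] = (8+14)/2 = 11.
E[V | stage 2] = (4+6+14)/3 = 8.
E[V] = (1/2)·(11) + (1/2)·(8) = 19/2.

19/2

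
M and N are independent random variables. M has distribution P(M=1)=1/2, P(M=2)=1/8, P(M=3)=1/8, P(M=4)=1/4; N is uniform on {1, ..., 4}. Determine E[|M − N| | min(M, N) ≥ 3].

1/2

P(min(M, N) ≥ 3) = 3/16.
Summing |M−N|·P(x,y) over outcomes with min(M, N) ≥ 3 gives 3/32.
E[|M − N| | min(M, N) ≥ 3] = (3/32) / (3/16) = 1/2.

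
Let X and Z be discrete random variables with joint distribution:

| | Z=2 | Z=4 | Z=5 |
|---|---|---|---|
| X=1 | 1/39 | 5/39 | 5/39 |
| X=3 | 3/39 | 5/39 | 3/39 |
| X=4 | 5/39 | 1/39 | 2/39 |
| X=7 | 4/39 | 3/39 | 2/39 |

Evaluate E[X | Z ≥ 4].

P(Z ≥ 4) = 2/3.
Σ X·P over the event = 1·(5/39) + 1·(5/39) + 3·(5/39) + 3·(3/39) + 4·(1/39) + 4·(2/39) + 7·(3/39) + 7·(2/39) = 27/13.
E[X | Z ≥ 4] = (27/13) / (2/3) = 81/26.

81/26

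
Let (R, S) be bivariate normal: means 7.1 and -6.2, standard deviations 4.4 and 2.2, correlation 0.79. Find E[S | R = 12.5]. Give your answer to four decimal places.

E[S | R=x] = μ_S + ρ(σ_S/σ_R)(x − μ_R) for jointly normal variables.
E[S | R=12.5] = -6.2 + (0.79)·(2.2/4.4)·(12.5 − (7.1)) = -6.2 + (0.395)·(5.4) = -4.0670.

-4.0670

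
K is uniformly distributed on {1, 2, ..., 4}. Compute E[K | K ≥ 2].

Given K ≥ 2, K is equally likely to be any of {2, 3, 4}.
E[K | K ≥ 2] = (2 + 3 + 4) / 3 = 3.

3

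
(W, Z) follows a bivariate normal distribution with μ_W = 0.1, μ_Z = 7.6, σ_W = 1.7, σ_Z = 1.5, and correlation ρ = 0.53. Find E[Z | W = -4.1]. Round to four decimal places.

5.6359

The regression of Z on W has slope ρ·σ_Z/σ_W and passes through (μ_W, μ_Z).
E[Z | W=-4.1] = 7.6 + (0.53)·(1.5/1.7)·(-4.1 − (0.1)) = 7.6 + (0.46765)·(-4.2) = 5.6359.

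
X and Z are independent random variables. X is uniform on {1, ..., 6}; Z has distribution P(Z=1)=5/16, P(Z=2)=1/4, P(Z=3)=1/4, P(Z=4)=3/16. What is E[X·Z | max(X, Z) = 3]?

37/7

P(max(X, Z) = 3) = 7/32.
Summing XZ·P(x,y) over outcomes with max(X, Z) = 3 gives 37/32.
E[X·Z | max(X, Z) = 3] = (37/32) / (7/32) = 37/7.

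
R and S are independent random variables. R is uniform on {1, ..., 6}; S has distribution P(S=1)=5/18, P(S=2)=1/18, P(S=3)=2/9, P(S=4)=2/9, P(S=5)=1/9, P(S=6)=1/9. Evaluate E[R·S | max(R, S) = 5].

P(max(R, S) = 5) = 2/9.
Summing RS·P(x,y) over outcomes with max(R, S) = 5 gives 325/108.
E[R·S | max(R, S) = 5] = (325/108) / (2/9) = 325/24.

325/24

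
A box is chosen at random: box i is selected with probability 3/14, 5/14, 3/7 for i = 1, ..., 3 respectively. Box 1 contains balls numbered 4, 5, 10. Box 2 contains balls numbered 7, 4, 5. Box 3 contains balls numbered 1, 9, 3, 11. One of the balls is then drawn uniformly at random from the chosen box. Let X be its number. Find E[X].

E[X | box 1] = (4+5+10)/3 = 19/3.
E[X | box 2] = (7+4+5)/3 = 16/3.
E[X | box 3] = (1+9+3+11)/4 = 6.
By the law of total expectation,
E[X] = (3/14)·(19/3) + (5/14)·(16/3) + (3/7)·(6) = 35/6.

35/6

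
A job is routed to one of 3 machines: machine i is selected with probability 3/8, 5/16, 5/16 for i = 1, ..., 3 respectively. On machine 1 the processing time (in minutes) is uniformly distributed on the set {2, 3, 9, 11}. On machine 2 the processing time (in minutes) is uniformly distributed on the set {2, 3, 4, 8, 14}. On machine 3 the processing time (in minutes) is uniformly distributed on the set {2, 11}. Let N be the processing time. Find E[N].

E[N | machine 1] = (2+3+9+11)/4 = 25/4.
E[N | machine 2] = (2+3+4+8+14)/5 = 31/5.
E[N | machine 3] = (2+11)/2 = 13/2.
By the law of total expectation,
E[N] = (3/8)·(25/4) + (5/16)·(31/5) + (5/16)·(13/2) = 101/16.

101/16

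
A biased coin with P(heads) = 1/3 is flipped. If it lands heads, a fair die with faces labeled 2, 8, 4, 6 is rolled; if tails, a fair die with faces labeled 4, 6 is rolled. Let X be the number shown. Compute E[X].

5

E[X | heads] = (2+8+4+6)/4 = 5.
E[X | tails] = (4+6)/2 = 5.
E[X] = (1/3)·(5) + (2/3)·(5) = 5.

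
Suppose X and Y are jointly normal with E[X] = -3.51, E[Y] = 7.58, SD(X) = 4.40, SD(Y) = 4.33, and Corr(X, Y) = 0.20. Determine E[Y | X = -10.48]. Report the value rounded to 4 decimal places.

E[Y | X=x] = μ_Y + ρ(σ_Y/σ_X)(x − μ_X) for jointly normal variables.
E[Y | X=-10.48] = 7.58 + (0.20)·(4.33/4.40)·(-10.48 − (-3.51)) = 7.58 + (0.19682)·(-6.97) = 6.2082.

6.2082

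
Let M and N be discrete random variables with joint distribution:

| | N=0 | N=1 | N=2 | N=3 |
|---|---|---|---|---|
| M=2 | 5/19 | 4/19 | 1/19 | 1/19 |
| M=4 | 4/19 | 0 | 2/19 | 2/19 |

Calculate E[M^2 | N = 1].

P(N = 1) = 4/19.
Σ M^2·P over the event = 4·(4/19) = 16/19.
E[M^2 | N = 1] = (16/19) / (4/19) = 4.

4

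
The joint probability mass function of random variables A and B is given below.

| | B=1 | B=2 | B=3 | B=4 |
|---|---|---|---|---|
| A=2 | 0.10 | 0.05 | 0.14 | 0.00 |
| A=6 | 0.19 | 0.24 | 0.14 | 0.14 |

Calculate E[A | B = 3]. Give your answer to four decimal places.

4.0000

P(B = 3) = 0.28.
Σ A·P over the event = 2·(0.14) + 6·(0.14) = 1.12.
E[A | B = 3] = (1.12) / (0.28) = 4.0000.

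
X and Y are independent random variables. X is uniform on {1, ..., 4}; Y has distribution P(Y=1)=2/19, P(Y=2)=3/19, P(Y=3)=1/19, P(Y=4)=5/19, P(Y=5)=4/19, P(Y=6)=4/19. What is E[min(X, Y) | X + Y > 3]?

7/3

P(X + Y > 3) = 69/76.
Summing min(X,Y)·P(x,y) over outcomes with X + Y > 3 gives 161/76.
E[min(X, Y) | X + Y > 3] = (161/76) / (69/76) = 7/3.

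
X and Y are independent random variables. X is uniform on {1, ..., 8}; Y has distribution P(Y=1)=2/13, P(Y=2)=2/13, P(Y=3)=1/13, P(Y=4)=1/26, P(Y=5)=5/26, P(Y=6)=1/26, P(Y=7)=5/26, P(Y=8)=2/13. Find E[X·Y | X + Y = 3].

2

P(X + Y = 3) = 1/26.
Summing XY·P(x,y) over outcomes with X + Y = 3 gives 1/13.
E[X·Y | X + Y = 3] = (1/13) / (1/26) = 2.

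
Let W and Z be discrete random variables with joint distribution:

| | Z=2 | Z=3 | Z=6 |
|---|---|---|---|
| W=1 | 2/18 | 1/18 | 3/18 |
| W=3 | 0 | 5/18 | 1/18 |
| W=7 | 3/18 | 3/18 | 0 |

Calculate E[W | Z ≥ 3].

43/13

P(Z ≥ 3) = 13/18.
Σ W·P over the event = 1·(1/18) + 1·(3/18) + 3·(5/18) + 3·(1/18) + 7·(3/18) = 43/18.
E[W | Z ≥ 3] = (43/18) / (13/18) = 43/13.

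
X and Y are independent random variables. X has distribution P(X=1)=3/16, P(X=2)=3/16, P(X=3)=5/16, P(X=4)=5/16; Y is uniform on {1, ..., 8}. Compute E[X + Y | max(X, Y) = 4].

198/31

P(max(X, Y) = 4) = 31/128.
Summing (X+Y)·P(x,y) over outcomes with max(X, Y) = 4 gives 99/64.
E[X + Y | max(X, Y) = 4] = (99/64) / (31/128) = 198/31.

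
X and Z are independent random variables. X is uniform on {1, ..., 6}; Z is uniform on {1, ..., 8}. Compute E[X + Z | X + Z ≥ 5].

P(X + Z ≥ 5) = 7/8.
Summing (X+Z)·P(x,y) over outcomes with X + Z ≥ 5 gives 91/12.
E[X + Z | X + Z ≥ 5] = (91/12) / (7/8) = 26/3.

26/3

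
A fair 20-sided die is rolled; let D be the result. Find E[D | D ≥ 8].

P(D ≥ 8) = 13/20.
E[D | D ≥ 8] = (91/10) / (13/20) = 14.

14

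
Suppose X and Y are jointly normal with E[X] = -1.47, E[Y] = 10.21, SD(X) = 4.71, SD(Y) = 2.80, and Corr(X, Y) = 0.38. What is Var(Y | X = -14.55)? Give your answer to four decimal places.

6.7079

Var(Y | X=x) = (1 − ρ²)·σ_Y².
Var(Y | X=-14.55) = (2.80)²·(1 − (0.38)²) = 7.84·0.8556 = 6.7079.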